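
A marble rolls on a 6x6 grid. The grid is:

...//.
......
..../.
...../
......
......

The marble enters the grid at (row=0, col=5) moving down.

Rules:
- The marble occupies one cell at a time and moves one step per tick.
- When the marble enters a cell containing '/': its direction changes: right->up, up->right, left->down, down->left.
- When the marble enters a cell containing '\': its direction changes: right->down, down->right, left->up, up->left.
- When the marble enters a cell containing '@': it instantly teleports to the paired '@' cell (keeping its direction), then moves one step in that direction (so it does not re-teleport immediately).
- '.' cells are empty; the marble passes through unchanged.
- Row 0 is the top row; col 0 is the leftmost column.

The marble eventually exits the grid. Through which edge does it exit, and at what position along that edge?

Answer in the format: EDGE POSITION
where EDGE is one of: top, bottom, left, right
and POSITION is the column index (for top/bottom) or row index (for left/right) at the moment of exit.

Answer: left 3

Derivation:
Step 1: enter (0,5), '.' pass, move down to (1,5)
Step 2: enter (1,5), '.' pass, move down to (2,5)
Step 3: enter (2,5), '.' pass, move down to (3,5)
Step 4: enter (3,5), '/' deflects down->left, move left to (3,4)
Step 5: enter (3,4), '.' pass, move left to (3,3)
Step 6: enter (3,3), '.' pass, move left to (3,2)
Step 7: enter (3,2), '.' pass, move left to (3,1)
Step 8: enter (3,1), '.' pass, move left to (3,0)
Step 9: enter (3,0), '.' pass, move left to (3,-1)
Step 10: at (3,-1) — EXIT via left edge, pos 3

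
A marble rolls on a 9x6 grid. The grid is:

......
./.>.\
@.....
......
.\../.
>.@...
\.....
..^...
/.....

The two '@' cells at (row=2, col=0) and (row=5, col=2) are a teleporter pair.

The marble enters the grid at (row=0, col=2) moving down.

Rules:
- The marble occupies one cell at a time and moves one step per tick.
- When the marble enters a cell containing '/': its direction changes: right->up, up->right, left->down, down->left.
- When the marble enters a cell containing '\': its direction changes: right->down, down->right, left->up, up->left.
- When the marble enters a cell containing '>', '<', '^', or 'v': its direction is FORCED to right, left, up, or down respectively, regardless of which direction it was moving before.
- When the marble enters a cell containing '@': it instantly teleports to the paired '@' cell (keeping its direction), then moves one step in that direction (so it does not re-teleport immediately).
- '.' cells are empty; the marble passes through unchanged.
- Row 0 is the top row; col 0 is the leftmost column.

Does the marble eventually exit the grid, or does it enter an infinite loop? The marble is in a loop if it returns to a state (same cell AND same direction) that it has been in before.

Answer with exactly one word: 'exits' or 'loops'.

Step 1: enter (0,2), '.' pass, move down to (1,2)
Step 2: enter (1,2), '.' pass, move down to (2,2)
Step 3: enter (2,2), '.' pass, move down to (3,2)
Step 4: enter (3,2), '.' pass, move down to (4,2)
Step 5: enter (4,2), '.' pass, move down to (5,2)
Step 6: enter (5,2), '@' teleport (5,2)->(2,0), also enter (2,0), move down to (3,0)
Step 7: enter (3,0), '.' pass, move down to (4,0)
Step 8: enter (4,0), '.' pass, move down to (5,0)
Step 9: enter (5,0), '>' forces down->right, move right to (5,1)
Step 10: enter (5,1), '.' pass, move right to (5,2)
Step 11: enter (5,2), '@' teleport (5,2)->(2,0), also enter (2,0), move right to (2,1)
Step 12: enter (2,1), '.' pass, move right to (2,2)
Step 13: enter (2,2), '.' pass, move right to (2,3)
Step 14: enter (2,3), '.' pass, move right to (2,4)
Step 15: enter (2,4), '.' pass, move right to (2,5)
Step 16: enter (2,5), '.' pass, move right to (2,6)
Step 17: at (2,6) — EXIT via right edge, pos 2

Answer: exits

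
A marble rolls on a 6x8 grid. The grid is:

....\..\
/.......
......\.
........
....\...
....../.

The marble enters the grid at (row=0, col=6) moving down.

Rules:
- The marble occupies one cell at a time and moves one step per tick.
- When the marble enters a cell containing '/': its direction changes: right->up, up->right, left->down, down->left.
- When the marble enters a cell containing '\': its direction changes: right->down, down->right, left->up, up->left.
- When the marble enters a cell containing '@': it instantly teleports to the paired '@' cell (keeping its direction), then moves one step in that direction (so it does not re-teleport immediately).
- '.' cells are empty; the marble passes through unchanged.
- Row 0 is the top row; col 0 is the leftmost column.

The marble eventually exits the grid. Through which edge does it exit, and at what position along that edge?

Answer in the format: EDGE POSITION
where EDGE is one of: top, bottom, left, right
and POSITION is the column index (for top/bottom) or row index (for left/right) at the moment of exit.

Answer: right 2

Derivation:
Step 1: enter (0,6), '.' pass, move down to (1,6)
Step 2: enter (1,6), '.' pass, move down to (2,6)
Step 3: enter (2,6), '\' deflects down->right, move right to (2,7)
Step 4: enter (2,7), '.' pass, move right to (2,8)
Step 5: at (2,8) — EXIT via right edge, pos 2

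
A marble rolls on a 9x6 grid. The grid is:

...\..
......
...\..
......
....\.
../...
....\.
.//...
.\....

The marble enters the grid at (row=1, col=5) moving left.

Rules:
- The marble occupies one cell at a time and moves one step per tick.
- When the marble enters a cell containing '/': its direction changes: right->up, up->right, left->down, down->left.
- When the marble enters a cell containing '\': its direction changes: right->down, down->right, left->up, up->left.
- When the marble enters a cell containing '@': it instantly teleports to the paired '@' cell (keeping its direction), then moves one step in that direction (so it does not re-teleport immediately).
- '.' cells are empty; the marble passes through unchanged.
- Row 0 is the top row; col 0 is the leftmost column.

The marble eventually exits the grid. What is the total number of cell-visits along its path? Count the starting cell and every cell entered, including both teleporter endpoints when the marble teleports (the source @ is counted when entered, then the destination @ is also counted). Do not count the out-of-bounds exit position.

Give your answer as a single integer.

Step 1: enter (1,5), '.' pass, move left to (1,4)
Step 2: enter (1,4), '.' pass, move left to (1,3)
Step 3: enter (1,3), '.' pass, move left to (1,2)
Step 4: enter (1,2), '.' pass, move left to (1,1)
Step 5: enter (1,1), '.' pass, move left to (1,0)
Step 6: enter (1,0), '.' pass, move left to (1,-1)
Step 7: at (1,-1) — EXIT via left edge, pos 1
Path length (cell visits): 6

Answer: 6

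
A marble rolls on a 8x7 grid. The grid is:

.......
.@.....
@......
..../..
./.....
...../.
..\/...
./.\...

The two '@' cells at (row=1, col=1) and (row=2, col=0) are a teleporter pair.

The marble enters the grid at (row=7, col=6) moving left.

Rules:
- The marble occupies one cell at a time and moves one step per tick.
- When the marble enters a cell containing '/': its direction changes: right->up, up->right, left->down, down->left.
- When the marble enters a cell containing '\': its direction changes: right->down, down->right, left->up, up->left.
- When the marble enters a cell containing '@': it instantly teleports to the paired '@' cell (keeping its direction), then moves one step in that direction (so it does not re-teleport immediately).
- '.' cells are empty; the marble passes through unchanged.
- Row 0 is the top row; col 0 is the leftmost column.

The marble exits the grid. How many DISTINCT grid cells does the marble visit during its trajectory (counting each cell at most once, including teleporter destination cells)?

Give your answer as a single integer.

Answer: 8

Derivation:
Step 1: enter (7,6), '.' pass, move left to (7,5)
Step 2: enter (7,5), '.' pass, move left to (7,4)
Step 3: enter (7,4), '.' pass, move left to (7,3)
Step 4: enter (7,3), '\' deflects left->up, move up to (6,3)
Step 5: enter (6,3), '/' deflects up->right, move right to (6,4)
Step 6: enter (6,4), '.' pass, move right to (6,5)
Step 7: enter (6,5), '.' pass, move right to (6,6)
Step 8: enter (6,6), '.' pass, move right to (6,7)
Step 9: at (6,7) — EXIT via right edge, pos 6
Distinct cells visited: 8 (path length 8)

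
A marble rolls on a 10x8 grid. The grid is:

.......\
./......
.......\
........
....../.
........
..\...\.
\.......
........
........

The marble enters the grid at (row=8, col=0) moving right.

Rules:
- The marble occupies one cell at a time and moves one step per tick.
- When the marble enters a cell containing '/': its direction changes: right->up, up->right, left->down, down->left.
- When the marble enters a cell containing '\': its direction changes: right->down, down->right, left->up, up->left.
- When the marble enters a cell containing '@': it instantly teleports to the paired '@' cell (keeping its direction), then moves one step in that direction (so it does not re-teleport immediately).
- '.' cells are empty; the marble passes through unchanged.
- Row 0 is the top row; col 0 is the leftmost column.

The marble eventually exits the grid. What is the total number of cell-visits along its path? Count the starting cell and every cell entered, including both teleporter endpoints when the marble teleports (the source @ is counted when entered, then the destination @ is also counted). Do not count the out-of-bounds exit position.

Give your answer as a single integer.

Step 1: enter (8,0), '.' pass, move right to (8,1)
Step 2: enter (8,1), '.' pass, move right to (8,2)
Step 3: enter (8,2), '.' pass, move right to (8,3)
Step 4: enter (8,3), '.' pass, move right to (8,4)
Step 5: enter (8,4), '.' pass, move right to (8,5)
Step 6: enter (8,5), '.' pass, move right to (8,6)
Step 7: enter (8,6), '.' pass, move right to (8,7)
Step 8: enter (8,7), '.' pass, move right to (8,8)
Step 9: at (8,8) — EXIT via right edge, pos 8
Path length (cell visits): 8

Answer: 8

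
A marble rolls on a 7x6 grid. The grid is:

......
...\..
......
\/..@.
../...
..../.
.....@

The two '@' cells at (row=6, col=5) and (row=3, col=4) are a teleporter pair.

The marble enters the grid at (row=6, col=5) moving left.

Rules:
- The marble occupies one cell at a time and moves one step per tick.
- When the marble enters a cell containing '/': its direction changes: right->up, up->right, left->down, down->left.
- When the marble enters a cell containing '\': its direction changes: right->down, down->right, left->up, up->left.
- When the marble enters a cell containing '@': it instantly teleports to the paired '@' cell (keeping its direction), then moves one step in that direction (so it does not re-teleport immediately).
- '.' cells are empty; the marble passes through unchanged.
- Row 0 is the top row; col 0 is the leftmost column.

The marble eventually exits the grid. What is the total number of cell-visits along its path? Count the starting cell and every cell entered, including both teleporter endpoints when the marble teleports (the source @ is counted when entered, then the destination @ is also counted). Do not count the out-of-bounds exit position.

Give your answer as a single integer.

Step 1: enter (6,5), '@' teleport (6,5)->(3,4), also enter (3,4), move left to (3,3)
Step 2: enter (3,3), '.' pass, move left to (3,2)
Step 3: enter (3,2), '.' pass, move left to (3,1)
Step 4: enter (3,1), '/' deflects left->down, move down to (4,1)
Step 5: enter (4,1), '.' pass, move down to (5,1)
Step 6: enter (5,1), '.' pass, move down to (6,1)
Step 7: enter (6,1), '.' pass, move down to (7,1)
Step 8: at (7,1) — EXIT via bottom edge, pos 1
Path length (cell visits): 8

Answer: 8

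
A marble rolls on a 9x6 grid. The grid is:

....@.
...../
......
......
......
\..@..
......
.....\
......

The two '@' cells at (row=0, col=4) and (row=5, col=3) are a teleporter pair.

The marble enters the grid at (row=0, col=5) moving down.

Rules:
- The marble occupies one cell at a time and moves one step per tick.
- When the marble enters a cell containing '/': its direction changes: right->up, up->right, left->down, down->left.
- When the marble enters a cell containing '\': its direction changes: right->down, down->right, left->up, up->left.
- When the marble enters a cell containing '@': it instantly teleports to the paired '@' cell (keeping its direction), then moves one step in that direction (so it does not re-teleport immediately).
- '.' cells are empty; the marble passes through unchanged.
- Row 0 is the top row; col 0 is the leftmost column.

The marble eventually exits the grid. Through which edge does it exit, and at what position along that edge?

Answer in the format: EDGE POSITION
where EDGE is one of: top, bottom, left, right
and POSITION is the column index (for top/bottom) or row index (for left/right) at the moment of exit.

Step 1: enter (0,5), '.' pass, move down to (1,5)
Step 2: enter (1,5), '/' deflects down->left, move left to (1,4)
Step 3: enter (1,4), '.' pass, move left to (1,3)
Step 4: enter (1,3), '.' pass, move left to (1,2)
Step 5: enter (1,2), '.' pass, move left to (1,1)
Step 6: enter (1,1), '.' pass, move left to (1,0)
Step 7: enter (1,0), '.' pass, move left to (1,-1)
Step 8: at (1,-1) — EXIT via left edge, pos 1

Answer: left 1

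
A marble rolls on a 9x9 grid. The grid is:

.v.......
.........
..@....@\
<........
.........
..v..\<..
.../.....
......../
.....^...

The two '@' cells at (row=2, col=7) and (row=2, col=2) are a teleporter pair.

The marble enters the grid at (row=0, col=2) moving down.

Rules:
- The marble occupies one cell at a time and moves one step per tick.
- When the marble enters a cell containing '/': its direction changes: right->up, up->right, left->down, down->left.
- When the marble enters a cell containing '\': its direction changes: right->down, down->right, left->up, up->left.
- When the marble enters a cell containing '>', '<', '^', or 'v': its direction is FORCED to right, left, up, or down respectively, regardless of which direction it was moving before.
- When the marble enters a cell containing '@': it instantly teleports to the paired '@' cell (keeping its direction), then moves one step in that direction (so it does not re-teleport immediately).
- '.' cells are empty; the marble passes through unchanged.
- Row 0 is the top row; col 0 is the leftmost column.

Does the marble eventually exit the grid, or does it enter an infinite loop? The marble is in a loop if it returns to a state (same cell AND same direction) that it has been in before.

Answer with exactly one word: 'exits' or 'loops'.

Answer: exits

Derivation:
Step 1: enter (0,2), '.' pass, move down to (1,2)
Step 2: enter (1,2), '.' pass, move down to (2,2)
Step 3: enter (2,2), '@' teleport (2,2)->(2,7), also enter (2,7), move down to (3,7)
Step 4: enter (3,7), '.' pass, move down to (4,7)
Step 5: enter (4,7), '.' pass, move down to (5,7)
Step 6: enter (5,7), '.' pass, move down to (6,7)
Step 7: enter (6,7), '.' pass, move down to (7,7)
Step 8: enter (7,7), '.' pass, move down to (8,7)
Step 9: enter (8,7), '.' pass, move down to (9,7)
Step 10: at (9,7) — EXIT via bottom edge, pos 7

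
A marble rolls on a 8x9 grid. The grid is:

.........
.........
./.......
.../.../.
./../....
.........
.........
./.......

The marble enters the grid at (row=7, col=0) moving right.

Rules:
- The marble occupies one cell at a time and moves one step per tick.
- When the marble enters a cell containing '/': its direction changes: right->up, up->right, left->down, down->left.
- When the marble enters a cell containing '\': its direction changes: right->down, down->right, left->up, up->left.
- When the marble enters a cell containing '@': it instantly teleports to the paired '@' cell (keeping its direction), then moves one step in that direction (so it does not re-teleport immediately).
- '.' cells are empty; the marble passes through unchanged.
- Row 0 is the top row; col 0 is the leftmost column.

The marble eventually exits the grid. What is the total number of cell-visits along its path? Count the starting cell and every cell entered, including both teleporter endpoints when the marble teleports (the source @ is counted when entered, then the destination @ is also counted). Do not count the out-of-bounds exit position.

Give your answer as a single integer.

Answer: 12

Derivation:
Step 1: enter (7,0), '.' pass, move right to (7,1)
Step 2: enter (7,1), '/' deflects right->up, move up to (6,1)
Step 3: enter (6,1), '.' pass, move up to (5,1)
Step 4: enter (5,1), '.' pass, move up to (4,1)
Step 5: enter (4,1), '/' deflects up->right, move right to (4,2)
Step 6: enter (4,2), '.' pass, move right to (4,3)
Step 7: enter (4,3), '.' pass, move right to (4,4)
Step 8: enter (4,4), '/' deflects right->up, move up to (3,4)
Step 9: enter (3,4), '.' pass, move up to (2,4)
Step 10: enter (2,4), '.' pass, move up to (1,4)
Step 11: enter (1,4), '.' pass, move up to (0,4)
Step 12: enter (0,4), '.' pass, move up to (-1,4)
Step 13: at (-1,4) — EXIT via top edge, pos 4
Path length (cell visits): 12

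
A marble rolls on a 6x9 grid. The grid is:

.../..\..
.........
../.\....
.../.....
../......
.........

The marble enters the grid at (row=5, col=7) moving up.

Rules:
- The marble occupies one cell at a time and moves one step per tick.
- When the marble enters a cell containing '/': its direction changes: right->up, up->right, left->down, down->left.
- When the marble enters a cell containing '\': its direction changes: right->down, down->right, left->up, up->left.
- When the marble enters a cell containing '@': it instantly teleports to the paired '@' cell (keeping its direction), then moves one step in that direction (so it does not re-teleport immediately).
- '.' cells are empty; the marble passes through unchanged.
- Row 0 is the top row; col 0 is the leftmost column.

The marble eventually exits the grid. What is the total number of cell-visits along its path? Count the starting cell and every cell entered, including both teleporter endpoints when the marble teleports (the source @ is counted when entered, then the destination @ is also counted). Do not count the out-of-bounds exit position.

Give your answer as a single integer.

Answer: 6

Derivation:
Step 1: enter (5,7), '.' pass, move up to (4,7)
Step 2: enter (4,7), '.' pass, move up to (3,7)
Step 3: enter (3,7), '.' pass, move up to (2,7)
Step 4: enter (2,7), '.' pass, move up to (1,7)
Step 5: enter (1,7), '.' pass, move up to (0,7)
Step 6: enter (0,7), '.' pass, move up to (-1,7)
Step 7: at (-1,7) — EXIT via top edge, pos 7
Path length (cell visits): 6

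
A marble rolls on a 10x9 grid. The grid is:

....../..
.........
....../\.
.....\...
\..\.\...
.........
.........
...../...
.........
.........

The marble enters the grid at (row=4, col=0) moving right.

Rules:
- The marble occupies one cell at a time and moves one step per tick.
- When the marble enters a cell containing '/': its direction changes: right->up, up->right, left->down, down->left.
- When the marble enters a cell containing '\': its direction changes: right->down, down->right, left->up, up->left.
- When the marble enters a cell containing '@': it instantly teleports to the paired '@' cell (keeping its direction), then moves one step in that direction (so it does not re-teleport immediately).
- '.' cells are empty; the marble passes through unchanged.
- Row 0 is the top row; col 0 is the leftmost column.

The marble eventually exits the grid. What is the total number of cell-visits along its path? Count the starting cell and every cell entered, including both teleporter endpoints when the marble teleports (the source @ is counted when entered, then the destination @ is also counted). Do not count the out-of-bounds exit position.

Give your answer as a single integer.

Answer: 6

Derivation:
Step 1: enter (4,0), '\' deflects right->down, move down to (5,0)
Step 2: enter (5,0), '.' pass, move down to (6,0)
Step 3: enter (6,0), '.' pass, move down to (7,0)
Step 4: enter (7,0), '.' pass, move down to (8,0)
Step 5: enter (8,0), '.' pass, move down to (9,0)
Step 6: enter (9,0), '.' pass, move down to (10,0)
Step 7: at (10,0) — EXIT via bottom edge, pos 0
Path length (cell visits): 6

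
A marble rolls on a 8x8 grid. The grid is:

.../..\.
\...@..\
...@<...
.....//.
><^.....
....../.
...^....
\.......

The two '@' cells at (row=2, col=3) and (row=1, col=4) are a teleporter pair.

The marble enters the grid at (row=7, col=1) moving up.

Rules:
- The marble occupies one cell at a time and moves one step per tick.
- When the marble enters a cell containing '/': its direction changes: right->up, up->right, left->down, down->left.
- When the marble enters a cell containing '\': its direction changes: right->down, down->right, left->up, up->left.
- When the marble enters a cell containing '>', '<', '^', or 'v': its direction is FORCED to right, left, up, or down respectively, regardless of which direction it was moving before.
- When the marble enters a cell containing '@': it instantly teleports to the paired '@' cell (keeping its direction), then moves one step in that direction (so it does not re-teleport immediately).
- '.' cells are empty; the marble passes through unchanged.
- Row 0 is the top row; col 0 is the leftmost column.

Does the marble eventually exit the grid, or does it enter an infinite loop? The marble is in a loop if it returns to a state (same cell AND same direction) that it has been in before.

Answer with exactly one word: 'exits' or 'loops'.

Answer: loops

Derivation:
Step 1: enter (7,1), '.' pass, move up to (6,1)
Step 2: enter (6,1), '.' pass, move up to (5,1)
Step 3: enter (5,1), '.' pass, move up to (4,1)
Step 4: enter (4,1), '<' forces up->left, move left to (4,0)
Step 5: enter (4,0), '>' forces left->right, move right to (4,1)
Step 6: enter (4,1), '<' forces right->left, move left to (4,0)
Step 7: at (4,0) dir=left — LOOP DETECTED (seen before)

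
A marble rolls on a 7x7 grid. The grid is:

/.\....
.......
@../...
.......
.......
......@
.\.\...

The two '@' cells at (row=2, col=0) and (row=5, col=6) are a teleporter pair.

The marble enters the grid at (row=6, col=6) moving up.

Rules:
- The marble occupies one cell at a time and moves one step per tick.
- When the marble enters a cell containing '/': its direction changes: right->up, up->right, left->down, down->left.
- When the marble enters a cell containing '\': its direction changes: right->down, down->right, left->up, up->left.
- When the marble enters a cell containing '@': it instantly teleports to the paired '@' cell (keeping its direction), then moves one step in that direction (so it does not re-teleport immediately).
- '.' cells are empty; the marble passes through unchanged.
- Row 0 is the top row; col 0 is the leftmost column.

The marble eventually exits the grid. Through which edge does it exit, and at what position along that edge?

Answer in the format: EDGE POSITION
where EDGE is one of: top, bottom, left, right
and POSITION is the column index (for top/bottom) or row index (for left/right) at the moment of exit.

Answer: bottom 2

Derivation:
Step 1: enter (6,6), '.' pass, move up to (5,6)
Step 2: enter (5,6), '@' teleport (5,6)->(2,0), also enter (2,0), move up to (1,0)
Step 3: enter (1,0), '.' pass, move up to (0,0)
Step 4: enter (0,0), '/' deflects up->right, move right to (0,1)
Step 5: enter (0,1), '.' pass, move right to (0,2)
Step 6: enter (0,2), '\' deflects right->down, move down to (1,2)
Step 7: enter (1,2), '.' pass, move down to (2,2)
Step 8: enter (2,2), '.' pass, move down to (3,2)
Step 9: enter (3,2), '.' pass, move down to (4,2)
Step 10: enter (4,2), '.' pass, move down to (5,2)
Step 11: enter (5,2), '.' pass, move down to (6,2)
Step 12: enter (6,2), '.' pass, move down to (7,2)
Step 13: at (7,2) — EXIT via bottom edge, pos 2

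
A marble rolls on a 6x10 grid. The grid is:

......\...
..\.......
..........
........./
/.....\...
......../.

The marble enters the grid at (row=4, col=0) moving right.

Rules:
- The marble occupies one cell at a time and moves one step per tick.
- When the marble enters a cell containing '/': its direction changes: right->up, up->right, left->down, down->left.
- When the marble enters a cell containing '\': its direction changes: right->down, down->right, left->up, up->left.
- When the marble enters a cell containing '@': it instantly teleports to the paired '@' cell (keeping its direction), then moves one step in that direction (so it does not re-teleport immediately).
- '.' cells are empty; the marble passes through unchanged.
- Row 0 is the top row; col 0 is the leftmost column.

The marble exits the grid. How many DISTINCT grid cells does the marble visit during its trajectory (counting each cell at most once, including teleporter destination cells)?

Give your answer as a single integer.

Step 1: enter (4,0), '/' deflects right->up, move up to (3,0)
Step 2: enter (3,0), '.' pass, move up to (2,0)
Step 3: enter (2,0), '.' pass, move up to (1,0)
Step 4: enter (1,0), '.' pass, move up to (0,0)
Step 5: enter (0,0), '.' pass, move up to (-1,0)
Step 6: at (-1,0) — EXIT via top edge, pos 0
Distinct cells visited: 5 (path length 5)

Answer: 5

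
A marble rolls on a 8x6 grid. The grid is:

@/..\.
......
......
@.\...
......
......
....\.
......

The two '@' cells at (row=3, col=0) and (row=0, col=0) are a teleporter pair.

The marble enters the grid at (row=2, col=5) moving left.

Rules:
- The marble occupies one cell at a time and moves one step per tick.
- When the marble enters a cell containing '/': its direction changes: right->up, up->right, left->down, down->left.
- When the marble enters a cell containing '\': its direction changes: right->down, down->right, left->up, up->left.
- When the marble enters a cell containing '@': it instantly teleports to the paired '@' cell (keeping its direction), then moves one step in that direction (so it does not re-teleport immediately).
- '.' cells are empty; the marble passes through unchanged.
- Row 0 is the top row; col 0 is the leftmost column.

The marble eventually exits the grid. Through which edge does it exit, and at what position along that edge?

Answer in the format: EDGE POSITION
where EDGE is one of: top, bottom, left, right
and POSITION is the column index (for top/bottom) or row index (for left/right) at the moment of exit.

Answer: left 2

Derivation:
Step 1: enter (2,5), '.' pass, move left to (2,4)
Step 2: enter (2,4), '.' pass, move left to (2,3)
Step 3: enter (2,3), '.' pass, move left to (2,2)
Step 4: enter (2,2), '.' pass, move left to (2,1)
Step 5: enter (2,1), '.' pass, move left to (2,0)
Step 6: enter (2,0), '.' pass, move left to (2,-1)
Step 7: at (2,-1) — EXIT via left edge, pos 2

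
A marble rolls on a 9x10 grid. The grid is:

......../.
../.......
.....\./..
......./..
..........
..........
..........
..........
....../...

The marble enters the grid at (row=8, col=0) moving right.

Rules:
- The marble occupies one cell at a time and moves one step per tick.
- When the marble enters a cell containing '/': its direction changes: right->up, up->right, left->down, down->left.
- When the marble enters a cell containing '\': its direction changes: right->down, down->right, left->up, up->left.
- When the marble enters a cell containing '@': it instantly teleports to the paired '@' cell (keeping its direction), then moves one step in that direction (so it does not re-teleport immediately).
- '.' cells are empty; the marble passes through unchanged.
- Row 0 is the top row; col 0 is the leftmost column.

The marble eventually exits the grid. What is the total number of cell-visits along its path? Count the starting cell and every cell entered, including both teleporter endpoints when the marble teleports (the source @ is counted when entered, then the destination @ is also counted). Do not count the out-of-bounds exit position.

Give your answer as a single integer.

Step 1: enter (8,0), '.' pass, move right to (8,1)
Step 2: enter (8,1), '.' pass, move right to (8,2)
Step 3: enter (8,2), '.' pass, move right to (8,3)
Step 4: enter (8,3), '.' pass, move right to (8,4)
Step 5: enter (8,4), '.' pass, move right to (8,5)
Step 6: enter (8,5), '.' pass, move right to (8,6)
Step 7: enter (8,6), '/' deflects right->up, move up to (7,6)
Step 8: enter (7,6), '.' pass, move up to (6,6)
Step 9: enter (6,6), '.' pass, move up to (5,6)
Step 10: enter (5,6), '.' pass, move up to (4,6)
Step 11: enter (4,6), '.' pass, move up to (3,6)
Step 12: enter (3,6), '.' pass, move up to (2,6)
Step 13: enter (2,6), '.' pass, move up to (1,6)
Step 14: enter (1,6), '.' pass, move up to (0,6)
Step 15: enter (0,6), '.' pass, move up to (-1,6)
Step 16: at (-1,6) — EXIT via top edge, pos 6
Path length (cell visits): 15

Answer: 15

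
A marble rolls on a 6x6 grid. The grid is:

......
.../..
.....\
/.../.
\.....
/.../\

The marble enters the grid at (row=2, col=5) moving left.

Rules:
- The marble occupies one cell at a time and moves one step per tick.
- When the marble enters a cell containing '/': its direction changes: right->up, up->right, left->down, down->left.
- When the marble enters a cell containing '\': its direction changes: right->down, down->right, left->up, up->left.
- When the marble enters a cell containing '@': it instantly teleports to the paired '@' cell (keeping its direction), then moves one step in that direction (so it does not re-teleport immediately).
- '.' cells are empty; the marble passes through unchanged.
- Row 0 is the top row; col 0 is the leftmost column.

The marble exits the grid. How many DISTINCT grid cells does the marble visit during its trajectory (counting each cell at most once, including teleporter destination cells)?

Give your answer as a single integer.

Step 1: enter (2,5), '\' deflects left->up, move up to (1,5)
Step 2: enter (1,5), '.' pass, move up to (0,5)
Step 3: enter (0,5), '.' pass, move up to (-1,5)
Step 4: at (-1,5) — EXIT via top edge, pos 5
Distinct cells visited: 3 (path length 3)

Answer: 3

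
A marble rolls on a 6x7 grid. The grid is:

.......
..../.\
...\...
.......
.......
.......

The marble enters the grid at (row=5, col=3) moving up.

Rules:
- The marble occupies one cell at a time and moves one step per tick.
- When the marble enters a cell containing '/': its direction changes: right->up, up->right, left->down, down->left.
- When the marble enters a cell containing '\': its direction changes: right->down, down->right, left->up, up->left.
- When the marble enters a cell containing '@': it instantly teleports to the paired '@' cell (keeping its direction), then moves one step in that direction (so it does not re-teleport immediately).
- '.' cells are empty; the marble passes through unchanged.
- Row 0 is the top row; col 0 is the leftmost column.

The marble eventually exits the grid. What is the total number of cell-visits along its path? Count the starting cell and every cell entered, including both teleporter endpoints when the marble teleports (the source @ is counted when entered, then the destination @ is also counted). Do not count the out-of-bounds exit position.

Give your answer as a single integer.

Answer: 7

Derivation:
Step 1: enter (5,3), '.' pass, move up to (4,3)
Step 2: enter (4,3), '.' pass, move up to (3,3)
Step 3: enter (3,3), '.' pass, move up to (2,3)
Step 4: enter (2,3), '\' deflects up->left, move left to (2,2)
Step 5: enter (2,2), '.' pass, move left to (2,1)
Step 6: enter (2,1), '.' pass, move left to (2,0)
Step 7: enter (2,0), '.' pass, move left to (2,-1)
Step 8: at (2,-1) — EXIT via left edge, pos 2
Path length (cell visits): 7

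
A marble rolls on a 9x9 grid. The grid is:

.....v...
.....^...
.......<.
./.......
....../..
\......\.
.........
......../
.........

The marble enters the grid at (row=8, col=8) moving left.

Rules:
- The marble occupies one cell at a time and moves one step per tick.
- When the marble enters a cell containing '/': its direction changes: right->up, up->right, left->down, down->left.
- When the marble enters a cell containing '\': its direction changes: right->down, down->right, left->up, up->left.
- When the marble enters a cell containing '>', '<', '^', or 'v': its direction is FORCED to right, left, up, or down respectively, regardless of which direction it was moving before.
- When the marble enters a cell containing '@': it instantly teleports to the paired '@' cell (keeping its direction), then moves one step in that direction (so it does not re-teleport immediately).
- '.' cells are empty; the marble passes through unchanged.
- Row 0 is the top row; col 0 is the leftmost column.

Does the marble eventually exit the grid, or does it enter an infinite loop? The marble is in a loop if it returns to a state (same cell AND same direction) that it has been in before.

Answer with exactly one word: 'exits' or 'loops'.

Step 1: enter (8,8), '.' pass, move left to (8,7)
Step 2: enter (8,7), '.' pass, move left to (8,6)
Step 3: enter (8,6), '.' pass, move left to (8,5)
Step 4: enter (8,5), '.' pass, move left to (8,4)
Step 5: enter (8,4), '.' pass, move left to (8,3)
Step 6: enter (8,3), '.' pass, move left to (8,2)
Step 7: enter (8,2), '.' pass, move left to (8,1)
Step 8: enter (8,1), '.' pass, move left to (8,0)
Step 9: enter (8,0), '.' pass, move left to (8,-1)
Step 10: at (8,-1) — EXIT via left edge, pos 8

Answer: exits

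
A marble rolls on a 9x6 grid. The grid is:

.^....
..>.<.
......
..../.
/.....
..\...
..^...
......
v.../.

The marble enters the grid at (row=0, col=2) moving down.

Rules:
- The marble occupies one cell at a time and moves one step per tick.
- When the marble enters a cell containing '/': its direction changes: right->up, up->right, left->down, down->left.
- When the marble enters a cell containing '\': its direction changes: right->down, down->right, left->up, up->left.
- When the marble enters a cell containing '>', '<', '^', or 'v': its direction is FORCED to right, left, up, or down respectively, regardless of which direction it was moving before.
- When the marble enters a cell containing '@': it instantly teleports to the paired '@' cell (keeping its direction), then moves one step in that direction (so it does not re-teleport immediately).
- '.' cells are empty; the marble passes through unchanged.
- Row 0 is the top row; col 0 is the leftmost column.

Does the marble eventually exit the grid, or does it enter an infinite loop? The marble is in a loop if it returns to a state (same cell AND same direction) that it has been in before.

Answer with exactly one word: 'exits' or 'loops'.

Answer: loops

Derivation:
Step 1: enter (0,2), '.' pass, move down to (1,2)
Step 2: enter (1,2), '>' forces down->right, move right to (1,3)
Step 3: enter (1,3), '.' pass, move right to (1,4)
Step 4: enter (1,4), '<' forces right->left, move left to (1,3)
Step 5: enter (1,3), '.' pass, move left to (1,2)
Step 6: enter (1,2), '>' forces left->right, move right to (1,3)
Step 7: at (1,3) dir=right — LOOP DETECTED (seen before)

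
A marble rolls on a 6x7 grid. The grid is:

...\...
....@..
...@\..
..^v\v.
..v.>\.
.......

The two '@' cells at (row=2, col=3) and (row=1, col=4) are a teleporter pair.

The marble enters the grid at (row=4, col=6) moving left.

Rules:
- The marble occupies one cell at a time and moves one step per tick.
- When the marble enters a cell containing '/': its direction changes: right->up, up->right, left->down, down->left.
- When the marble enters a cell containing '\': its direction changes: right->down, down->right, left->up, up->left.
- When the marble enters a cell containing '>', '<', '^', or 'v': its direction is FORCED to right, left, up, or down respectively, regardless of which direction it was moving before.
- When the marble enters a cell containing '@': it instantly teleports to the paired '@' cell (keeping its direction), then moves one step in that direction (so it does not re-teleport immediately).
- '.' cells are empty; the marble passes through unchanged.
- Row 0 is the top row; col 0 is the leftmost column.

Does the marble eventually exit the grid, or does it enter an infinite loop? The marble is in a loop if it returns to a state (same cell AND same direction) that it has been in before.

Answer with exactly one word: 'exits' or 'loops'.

Step 1: enter (4,6), '.' pass, move left to (4,5)
Step 2: enter (4,5), '\' deflects left->up, move up to (3,5)
Step 3: enter (3,5), 'v' forces up->down, move down to (4,5)
Step 4: enter (4,5), '\' deflects down->right, move right to (4,6)
Step 5: enter (4,6), '.' pass, move right to (4,7)
Step 6: at (4,7) — EXIT via right edge, pos 4

Answer: exits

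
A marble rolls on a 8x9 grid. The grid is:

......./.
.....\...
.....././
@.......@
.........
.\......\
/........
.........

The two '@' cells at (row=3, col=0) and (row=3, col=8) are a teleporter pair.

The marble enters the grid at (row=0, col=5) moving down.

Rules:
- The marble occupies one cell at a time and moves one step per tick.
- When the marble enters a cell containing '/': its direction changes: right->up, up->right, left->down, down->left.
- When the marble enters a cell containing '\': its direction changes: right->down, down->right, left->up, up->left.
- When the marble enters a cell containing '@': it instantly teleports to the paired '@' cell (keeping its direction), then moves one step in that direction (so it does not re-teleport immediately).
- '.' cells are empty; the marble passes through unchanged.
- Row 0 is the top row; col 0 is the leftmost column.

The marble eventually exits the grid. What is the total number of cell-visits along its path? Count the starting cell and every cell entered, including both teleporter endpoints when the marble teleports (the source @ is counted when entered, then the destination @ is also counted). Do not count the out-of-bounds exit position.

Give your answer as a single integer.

Answer: 5

Derivation:
Step 1: enter (0,5), '.' pass, move down to (1,5)
Step 2: enter (1,5), '\' deflects down->right, move right to (1,6)
Step 3: enter (1,6), '.' pass, move right to (1,7)
Step 4: enter (1,7), '.' pass, move right to (1,8)
Step 5: enter (1,8), '.' pass, move right to (1,9)
Step 6: at (1,9) — EXIT via right edge, pos 1
Path length (cell visits): 5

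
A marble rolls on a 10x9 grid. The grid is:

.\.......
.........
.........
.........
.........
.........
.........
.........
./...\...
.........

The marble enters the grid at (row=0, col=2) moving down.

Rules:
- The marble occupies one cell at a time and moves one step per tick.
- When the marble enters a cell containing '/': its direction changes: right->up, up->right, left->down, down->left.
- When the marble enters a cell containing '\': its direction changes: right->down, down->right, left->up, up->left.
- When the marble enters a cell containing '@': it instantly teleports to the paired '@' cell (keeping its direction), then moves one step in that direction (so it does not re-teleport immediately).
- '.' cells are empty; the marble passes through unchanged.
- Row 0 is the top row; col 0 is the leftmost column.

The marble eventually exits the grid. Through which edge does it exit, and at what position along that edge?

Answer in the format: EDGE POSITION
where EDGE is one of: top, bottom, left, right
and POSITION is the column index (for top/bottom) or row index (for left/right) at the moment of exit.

Answer: bottom 2

Derivation:
Step 1: enter (0,2), '.' pass, move down to (1,2)
Step 2: enter (1,2), '.' pass, move down to (2,2)
Step 3: enter (2,2), '.' pass, move down to (3,2)
Step 4: enter (3,2), '.' pass, move down to (4,2)
Step 5: enter (4,2), '.' pass, move down to (5,2)
Step 6: enter (5,2), '.' pass, move down to (6,2)
Step 7: enter (6,2), '.' pass, move down to (7,2)
Step 8: enter (7,2), '.' pass, move down to (8,2)
Step 9: enter (8,2), '.' pass, move down to (9,2)
Step 10: enter (9,2), '.' pass, move down to (10,2)
Step 11: at (10,2) — EXIT via bottom edge, pos 2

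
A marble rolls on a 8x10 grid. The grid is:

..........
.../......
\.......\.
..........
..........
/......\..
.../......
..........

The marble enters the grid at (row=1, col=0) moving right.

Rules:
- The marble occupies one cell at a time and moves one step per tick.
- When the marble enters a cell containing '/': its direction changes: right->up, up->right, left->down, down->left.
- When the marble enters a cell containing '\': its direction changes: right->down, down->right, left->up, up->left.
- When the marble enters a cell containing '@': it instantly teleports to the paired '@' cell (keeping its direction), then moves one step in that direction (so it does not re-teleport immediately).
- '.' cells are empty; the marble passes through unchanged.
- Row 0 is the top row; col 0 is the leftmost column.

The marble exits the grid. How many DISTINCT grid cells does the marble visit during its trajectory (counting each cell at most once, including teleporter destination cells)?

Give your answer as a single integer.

Step 1: enter (1,0), '.' pass, move right to (1,1)
Step 2: enter (1,1), '.' pass, move right to (1,2)
Step 3: enter (1,2), '.' pass, move right to (1,3)
Step 4: enter (1,3), '/' deflects right->up, move up to (0,3)
Step 5: enter (0,3), '.' pass, move up to (-1,3)
Step 6: at (-1,3) — EXIT via top edge, pos 3
Distinct cells visited: 5 (path length 5)

Answer: 5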